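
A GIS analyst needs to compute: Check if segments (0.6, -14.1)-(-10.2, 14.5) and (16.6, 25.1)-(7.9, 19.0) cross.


Cross products: d1=243.44, d2=-71.26, d3=-880.96, d4=-566.26
d1*d2 < 0 and d3*d4 < 0? no

No, they don't intersect


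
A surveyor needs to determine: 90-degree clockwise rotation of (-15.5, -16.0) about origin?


90° CW: (x,y) -> (y, -x)
(-15.5,-16) -> (-16, 15.5)

(-16, 15.5)


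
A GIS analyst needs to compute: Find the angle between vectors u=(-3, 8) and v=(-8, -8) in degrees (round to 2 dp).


u.v = -40, |u| = sqrt(73) = 8.544, |v| = sqrt(128) = 11.3137
cos(theta) = u.v/(|u||v|) = -40/sqrt(9344) = -0.413803
theta = acos(-0.413803) = 114.44 degrees

114.44 degrees


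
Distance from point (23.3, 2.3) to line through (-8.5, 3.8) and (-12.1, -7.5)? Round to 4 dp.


|cross product| = 364.74
|line direction| = sqrt(140.65) = 11.8596
Distance = 364.74/sqrt(140.65) = 30.7548

30.7548


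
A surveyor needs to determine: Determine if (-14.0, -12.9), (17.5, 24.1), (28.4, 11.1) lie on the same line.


Cross product: (17.5-(-14))*(11.1-(-12.9)) - (24.1-(-12.9))*(28.4-(-14))
= -812.8

No, not collinear


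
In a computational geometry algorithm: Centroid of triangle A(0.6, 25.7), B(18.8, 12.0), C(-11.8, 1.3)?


Centroid = ((x_A+x_B+x_C)/3, (y_A+y_B+y_C)/3)
= ((0.6+18.8+(-11.8))/3, (25.7+12+1.3)/3)
= (2.5333, 13)

(2.5333, 13)


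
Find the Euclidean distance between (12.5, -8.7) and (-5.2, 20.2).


dx=-17.7, dy=28.9
d^2 = (-17.7)^2 + 28.9^2 = 1148.5
d = sqrt(1148.5) = 33.8895

33.8895


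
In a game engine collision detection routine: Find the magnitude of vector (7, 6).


|u| = sqrt(7^2 + 6^2) = sqrt(85) = 9.2195

9.2195


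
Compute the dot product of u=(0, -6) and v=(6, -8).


u . v = u_x*v_x + u_y*v_y = 0*6 + (-6)*(-8)
= 0 + 48 = 48

48


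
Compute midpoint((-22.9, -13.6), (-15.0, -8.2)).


M = (((-22.9)+(-15))/2, ((-13.6)+(-8.2))/2)
= (-18.95, -10.9)

(-18.95, -10.9)


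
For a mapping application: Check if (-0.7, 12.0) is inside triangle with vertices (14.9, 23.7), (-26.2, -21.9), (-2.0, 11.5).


Cross products: AB x AP = -230.49, BC x BP = -31.32, CA x CP = -7.41
All same sign? yes

Yes, inside


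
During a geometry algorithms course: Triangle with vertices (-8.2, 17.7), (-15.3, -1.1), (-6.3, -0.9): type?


Side lengths squared: AB^2=403.85, BC^2=81.04, CA^2=349.57
Sorted: [81.04, 349.57, 403.85]
By sides: Scalene, By angles: Acute

Scalene, Acute


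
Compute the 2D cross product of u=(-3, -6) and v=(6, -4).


u x v = u_x*v_y - u_y*v_x = (-3)*(-4) - (-6)*6
= 12 - (-36) = 48

48


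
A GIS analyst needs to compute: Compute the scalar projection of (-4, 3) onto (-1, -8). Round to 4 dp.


u.v = -20, |v| = sqrt(65) = 8.0623
Scalar projection = u.v / |v| = -20 / sqrt(65) = -2.4807

-2.4807


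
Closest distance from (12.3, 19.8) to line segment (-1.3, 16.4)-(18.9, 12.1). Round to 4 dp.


Project P onto AB: t = 0.6098 (clamped to [0,1])
Closest point on segment: (11.0181, 13.7778)
Distance: 6.1571

6.1571


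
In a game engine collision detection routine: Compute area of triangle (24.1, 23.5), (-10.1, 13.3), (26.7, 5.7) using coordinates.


Area = |x_A(y_B-y_C) + x_B(y_C-y_A) + x_C(y_A-y_B)|/2
= |183.16 + 179.78 + 272.34|/2
= 635.28/2 = 317.64

317.64


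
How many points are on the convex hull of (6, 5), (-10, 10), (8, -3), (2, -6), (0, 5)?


Convex hull vertices (CCW): (-10, 10), (2, -6), (8, -3), (6, 5)
Count = 4

4


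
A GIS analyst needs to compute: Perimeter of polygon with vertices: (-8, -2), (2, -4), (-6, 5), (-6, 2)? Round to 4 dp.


Sides: (-8, -2)->(2, -4): sqrt(104) = 10.198039, (2, -4)->(-6, 5): sqrt(145) = 12.041595, (-6, 5)->(-6, 2): sqrt(9) = 3, (-6, 2)->(-8, -2): sqrt(20) = 4.472136
Sum = 29.71177
Perimeter = 29.7118

29.7118


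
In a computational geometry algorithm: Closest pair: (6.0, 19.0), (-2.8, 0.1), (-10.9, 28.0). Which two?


d(P0,P1) = 20.8483, d(P0,P2) = 19.1471, d(P1,P2) = 29.052
Closest: P0 and P2

Closest pair: (6.0, 19.0) and (-10.9, 28.0), distance = 19.1471


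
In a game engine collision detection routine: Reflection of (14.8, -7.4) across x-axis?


Reflection over x-axis: (x,y) -> (x,-y)
(14.8, -7.4) -> (14.8, 7.4)

(14.8, 7.4)


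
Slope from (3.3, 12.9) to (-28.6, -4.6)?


slope = (y2-y1)/(x2-x1) = ((-4.6)-12.9)/((-28.6)-3.3) = (-17.5)/(-31.9) = 0.5486

0.5486


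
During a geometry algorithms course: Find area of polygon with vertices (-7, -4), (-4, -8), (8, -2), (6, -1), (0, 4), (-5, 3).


Shoelace sum: ((-7)*(-8) - (-4)*(-4)) + ((-4)*(-2) - 8*(-8)) + (8*(-1) - 6*(-2)) + (6*4 - 0*(-1)) + (0*3 - (-5)*4) + ((-5)*(-4) - (-7)*3)
= 201
Area = |201|/2 = 100.5

100.5


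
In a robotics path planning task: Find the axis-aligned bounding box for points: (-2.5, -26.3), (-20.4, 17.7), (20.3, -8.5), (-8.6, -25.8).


x range: [-20.4, 20.3]
y range: [-26.3, 17.7]
Bounding box: (-20.4,-26.3) to (20.3,17.7)

(-20.4,-26.3) to (20.3,17.7)


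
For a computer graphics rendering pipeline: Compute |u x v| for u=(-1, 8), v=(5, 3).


|u x v| = |(-1)*3 - 8*5|
= |(-3) - 40| = 43

43


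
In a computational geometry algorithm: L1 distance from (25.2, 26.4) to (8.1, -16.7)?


|25.2-8.1| + |26.4-(-16.7)| = 17.1 + 43.1 = 60.2

60.2


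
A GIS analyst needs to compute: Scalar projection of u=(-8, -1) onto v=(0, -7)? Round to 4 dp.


u.v = 7, |v| = sqrt(49) = 7
Scalar projection = u.v / |v| = 7 / sqrt(49) = 1

1


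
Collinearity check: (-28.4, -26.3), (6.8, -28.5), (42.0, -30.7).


Cross product: (6.8-(-28.4))*((-30.7)-(-26.3)) - ((-28.5)-(-26.3))*(42-(-28.4))
= 0

Yes, collinear


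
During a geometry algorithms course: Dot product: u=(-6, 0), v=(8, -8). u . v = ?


u . v = u_x*v_x + u_y*v_y = (-6)*8 + 0*(-8)
= (-48) + 0 = -48

-48


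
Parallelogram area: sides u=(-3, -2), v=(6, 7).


|u x v| = |(-3)*7 - (-2)*6|
= |(-21) - (-12)| = 9

9


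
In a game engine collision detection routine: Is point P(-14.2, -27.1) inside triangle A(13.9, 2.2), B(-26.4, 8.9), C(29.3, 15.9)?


Cross products: AB x AP = 1369.06, BC x BP = -2090.6, CA x CP = 66.25
All same sign? no

No, outside


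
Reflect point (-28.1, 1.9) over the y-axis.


Reflection over y-axis: (x,y) -> (-x,y)
(-28.1, 1.9) -> (28.1, 1.9)

(28.1, 1.9)


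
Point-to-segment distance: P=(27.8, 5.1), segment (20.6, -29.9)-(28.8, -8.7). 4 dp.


Project P onto AB: t = 1 (clamped to [0,1])
Closest point on segment: (28.8, -8.7)
Distance: 13.8362

13.8362


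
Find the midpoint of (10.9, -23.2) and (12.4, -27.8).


M = ((10.9+12.4)/2, ((-23.2)+(-27.8))/2)
= (11.65, -25.5)

(11.65, -25.5)


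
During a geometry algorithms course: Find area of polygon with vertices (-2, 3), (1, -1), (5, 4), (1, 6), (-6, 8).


Shoelace sum: ((-2)*(-1) - 1*3) + (1*4 - 5*(-1)) + (5*6 - 1*4) + (1*8 - (-6)*6) + ((-6)*3 - (-2)*8)
= 76
Area = |76|/2 = 38

38


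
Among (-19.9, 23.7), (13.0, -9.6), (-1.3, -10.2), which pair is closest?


d(P0,P1) = 46.8113, d(P0,P2) = 38.6674, d(P1,P2) = 14.3126
Closest: P1 and P2

Closest pair: (13.0, -9.6) and (-1.3, -10.2), distance = 14.3126


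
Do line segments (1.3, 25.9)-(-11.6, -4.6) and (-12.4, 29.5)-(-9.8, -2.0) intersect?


Cross products: d1=422.19, d2=-63.46, d3=-464.29, d4=21.36
d1*d2 < 0 and d3*d4 < 0? yes

Yes, they intersect


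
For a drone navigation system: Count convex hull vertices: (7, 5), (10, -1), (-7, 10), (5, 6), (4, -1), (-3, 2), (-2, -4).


Convex hull vertices (CCW): (-7, 10), (-2, -4), (10, -1), (7, 5), (5, 6)
Count = 5

5


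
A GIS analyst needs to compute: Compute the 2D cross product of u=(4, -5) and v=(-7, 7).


u x v = u_x*v_y - u_y*v_x = 4*7 - (-5)*(-7)
= 28 - 35 = -7

-7


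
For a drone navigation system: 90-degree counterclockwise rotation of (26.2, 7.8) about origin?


90° CCW: (x,y) -> (-y, x)
(26.2,7.8) -> (-7.8, 26.2)

(-7.8, 26.2)


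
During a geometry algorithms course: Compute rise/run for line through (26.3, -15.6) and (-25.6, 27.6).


slope = (y2-y1)/(x2-x1) = (27.6-(-15.6))/((-25.6)-26.3) = 43.2/(-51.9) = -0.8324

-0.8324


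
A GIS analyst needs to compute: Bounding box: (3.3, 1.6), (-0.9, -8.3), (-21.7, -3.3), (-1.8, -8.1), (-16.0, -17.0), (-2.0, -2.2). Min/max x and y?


x range: [-21.7, 3.3]
y range: [-17, 1.6]
Bounding box: (-21.7,-17) to (3.3,1.6)

(-21.7,-17) to (3.3,1.6)


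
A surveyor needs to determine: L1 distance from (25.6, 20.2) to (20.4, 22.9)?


|25.6-20.4| + |20.2-22.9| = 5.2 + 2.7 = 7.9

7.9


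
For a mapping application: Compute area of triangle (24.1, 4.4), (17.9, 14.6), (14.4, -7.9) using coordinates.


Area = |x_A(y_B-y_C) + x_B(y_C-y_A) + x_C(y_A-y_B)|/2
= |542.25 + (-220.17) + (-146.88)|/2
= 175.2/2 = 87.6

87.6


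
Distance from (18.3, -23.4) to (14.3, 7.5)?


dx=-4, dy=30.9
d^2 = (-4)^2 + 30.9^2 = 970.81
d = sqrt(970.81) = 31.1578

31.1578


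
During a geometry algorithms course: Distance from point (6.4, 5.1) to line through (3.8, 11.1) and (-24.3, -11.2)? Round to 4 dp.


|cross product| = 226.58
|line direction| = sqrt(1286.9) = 35.8734
Distance = 226.58/sqrt(1286.9) = 6.3161

6.3161


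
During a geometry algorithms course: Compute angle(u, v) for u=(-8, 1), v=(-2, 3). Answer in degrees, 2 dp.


u.v = 19, |u| = sqrt(65) = 8.0623, |v| = sqrt(13) = 3.6056
cos(theta) = u.v/(|u||v|) = 19/sqrt(845) = 0.65362
theta = acos(0.65362) = 49.18 degrees

49.18 degrees


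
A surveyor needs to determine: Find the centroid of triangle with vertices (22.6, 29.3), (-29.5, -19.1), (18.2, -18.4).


Centroid = ((x_A+x_B+x_C)/3, (y_A+y_B+y_C)/3)
= ((22.6+(-29.5)+18.2)/3, (29.3+(-19.1)+(-18.4))/3)
= (3.7667, -2.7333)

(3.7667, -2.7333)


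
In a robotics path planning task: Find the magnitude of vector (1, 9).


|u| = sqrt(1^2 + 9^2) = sqrt(82) = 9.0554

9.0554


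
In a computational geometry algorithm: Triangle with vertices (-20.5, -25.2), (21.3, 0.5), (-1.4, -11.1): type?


Side lengths squared: AB^2=2407.73, BC^2=649.85, CA^2=563.62
Sorted: [563.62, 649.85, 2407.73]
By sides: Scalene, By angles: Obtuse

Scalene, Obtuse


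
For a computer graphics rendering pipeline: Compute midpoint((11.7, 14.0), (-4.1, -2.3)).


M = ((11.7+(-4.1))/2, (14+(-2.3))/2)
= (3.8, 5.85)

(3.8, 5.85)


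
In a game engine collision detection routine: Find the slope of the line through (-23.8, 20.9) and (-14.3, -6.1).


slope = (y2-y1)/(x2-x1) = ((-6.1)-20.9)/((-14.3)-(-23.8)) = (-27)/9.5 = -2.8421

-2.8421


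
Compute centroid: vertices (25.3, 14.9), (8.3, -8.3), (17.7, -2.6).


Centroid = ((x_A+x_B+x_C)/3, (y_A+y_B+y_C)/3)
= ((25.3+8.3+17.7)/3, (14.9+(-8.3)+(-2.6))/3)
= (17.1, 1.3333)

(17.1, 1.3333)


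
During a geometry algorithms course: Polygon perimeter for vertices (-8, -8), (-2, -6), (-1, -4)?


Sides: (-8, -8)->(-2, -6): sqrt(40) = 6.324555, (-2, -6)->(-1, -4): sqrt(5) = 2.236068, (-1, -4)->(-8, -8): sqrt(65) = 8.062258
Sum = 16.622881
Perimeter = 16.6229

16.6229


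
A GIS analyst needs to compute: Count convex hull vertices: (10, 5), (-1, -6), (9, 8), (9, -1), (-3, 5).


Convex hull vertices (CCW): (-3, 5), (-1, -6), (9, -1), (10, 5), (9, 8)
Count = 5

5


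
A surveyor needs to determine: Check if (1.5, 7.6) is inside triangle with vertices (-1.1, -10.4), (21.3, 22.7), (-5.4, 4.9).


Cross products: AB x AP = 317.14, BC x BP = 50.73, CA x CP = 117.18
All same sign? yes

Yes, inside


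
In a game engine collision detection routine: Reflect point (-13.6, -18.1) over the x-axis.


Reflection over x-axis: (x,y) -> (x,-y)
(-13.6, -18.1) -> (-13.6, 18.1)

(-13.6, 18.1)


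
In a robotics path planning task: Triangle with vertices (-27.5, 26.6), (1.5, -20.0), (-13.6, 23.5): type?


Side lengths squared: AB^2=3012.56, BC^2=2120.26, CA^2=202.82
Sorted: [202.82, 2120.26, 3012.56]
By sides: Scalene, By angles: Obtuse

Scalene, Obtuse


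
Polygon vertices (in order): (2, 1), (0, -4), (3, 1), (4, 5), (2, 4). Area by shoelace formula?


Shoelace sum: (2*(-4) - 0*1) + (0*1 - 3*(-4)) + (3*5 - 4*1) + (4*4 - 2*5) + (2*1 - 2*4)
= 15
Area = |15|/2 = 7.5

7.5


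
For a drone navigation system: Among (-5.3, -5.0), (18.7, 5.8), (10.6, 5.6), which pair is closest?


d(P0,P1) = 26.3181, d(P0,P2) = 19.1094, d(P1,P2) = 8.1025
Closest: P1 and P2

Closest pair: (18.7, 5.8) and (10.6, 5.6), distance = 8.1025


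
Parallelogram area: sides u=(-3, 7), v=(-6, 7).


|u x v| = |(-3)*7 - 7*(-6)|
= |(-21) - (-42)| = 21

21


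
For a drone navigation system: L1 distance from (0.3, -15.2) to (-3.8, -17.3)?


|0.3-(-3.8)| + |(-15.2)-(-17.3)| = 4.1 + 2.1 = 6.2

6.2


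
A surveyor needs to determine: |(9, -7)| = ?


|u| = sqrt(9^2 + (-7)^2) = sqrt(130) = 11.4018

11.4018


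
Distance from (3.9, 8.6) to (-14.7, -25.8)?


dx=-18.6, dy=-34.4
d^2 = (-18.6)^2 + (-34.4)^2 = 1529.32
d = sqrt(1529.32) = 39.1065

39.1065


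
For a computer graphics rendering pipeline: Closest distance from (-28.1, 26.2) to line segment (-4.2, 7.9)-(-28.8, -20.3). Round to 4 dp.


Project P onto AB: t = 0.0513 (clamped to [0,1])
Closest point on segment: (-5.4627, 6.4525)
Distance: 30.0401

30.0401


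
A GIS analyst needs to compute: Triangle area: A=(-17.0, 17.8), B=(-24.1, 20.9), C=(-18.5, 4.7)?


Area = |x_A(y_B-y_C) + x_B(y_C-y_A) + x_C(y_A-y_B)|/2
= |(-275.4) + 315.71 + 57.35|/2
= 97.66/2 = 48.83

48.83


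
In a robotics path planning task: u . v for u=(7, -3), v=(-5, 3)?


u . v = u_x*v_x + u_y*v_y = 7*(-5) + (-3)*3
= (-35) + (-9) = -44

-44


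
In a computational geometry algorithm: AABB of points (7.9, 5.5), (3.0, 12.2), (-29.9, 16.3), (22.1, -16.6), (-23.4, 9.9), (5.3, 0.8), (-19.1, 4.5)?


x range: [-29.9, 22.1]
y range: [-16.6, 16.3]
Bounding box: (-29.9,-16.6) to (22.1,16.3)

(-29.9,-16.6) to (22.1,16.3)


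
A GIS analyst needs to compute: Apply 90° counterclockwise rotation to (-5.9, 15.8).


90° CCW: (x,y) -> (-y, x)
(-5.9,15.8) -> (-15.8, -5.9)

(-15.8, -5.9)


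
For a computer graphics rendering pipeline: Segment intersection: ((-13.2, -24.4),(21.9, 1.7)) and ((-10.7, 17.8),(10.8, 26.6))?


Cross products: d1=-885.3, d2=-633.03, d3=1415.97, d4=1163.7
d1*d2 < 0 and d3*d4 < 0? no

No, they don't intersect


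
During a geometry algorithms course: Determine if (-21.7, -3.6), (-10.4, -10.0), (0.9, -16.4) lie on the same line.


Cross product: ((-10.4)-(-21.7))*((-16.4)-(-3.6)) - ((-10)-(-3.6))*(0.9-(-21.7))
= 0

Yes, collinear


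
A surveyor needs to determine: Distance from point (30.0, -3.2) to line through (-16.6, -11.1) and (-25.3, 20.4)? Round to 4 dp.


|cross product| = 1536.63
|line direction| = sqrt(1067.94) = 32.6794
Distance = 1536.63/sqrt(1067.94) = 47.0214

47.0214


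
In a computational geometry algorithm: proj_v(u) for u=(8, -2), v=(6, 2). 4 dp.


u.v = 44, |v| = sqrt(40) = 6.3246
Scalar projection = u.v / |v| = 44 / sqrt(40) = 6.957

6.957


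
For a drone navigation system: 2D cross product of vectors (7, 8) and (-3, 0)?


u x v = u_x*v_y - u_y*v_x = 7*0 - 8*(-3)
= 0 - (-24) = 24

24


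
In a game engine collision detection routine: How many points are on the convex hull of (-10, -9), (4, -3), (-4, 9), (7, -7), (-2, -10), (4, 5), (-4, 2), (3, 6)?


Convex hull vertices (CCW): (-10, -9), (-2, -10), (7, -7), (4, 5), (3, 6), (-4, 9)
Count = 6

6


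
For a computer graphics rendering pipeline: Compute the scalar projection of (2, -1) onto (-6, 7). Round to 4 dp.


u.v = -19, |v| = sqrt(85) = 9.2195
Scalar projection = u.v / |v| = -19 / sqrt(85) = -2.0608

-2.0608


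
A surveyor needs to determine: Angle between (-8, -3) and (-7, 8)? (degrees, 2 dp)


u.v = 32, |u| = sqrt(73) = 8.544, |v| = sqrt(113) = 10.6301
cos(theta) = u.v/(|u||v|) = 32/sqrt(8249) = 0.35233
theta = acos(0.35233) = 69.37 degrees

69.37 degrees


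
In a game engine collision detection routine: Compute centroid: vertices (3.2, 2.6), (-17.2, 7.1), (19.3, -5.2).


Centroid = ((x_A+x_B+x_C)/3, (y_A+y_B+y_C)/3)
= ((3.2+(-17.2)+19.3)/3, (2.6+7.1+(-5.2))/3)
= (1.7667, 1.5)

(1.7667, 1.5)


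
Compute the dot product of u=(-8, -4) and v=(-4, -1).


u . v = u_x*v_x + u_y*v_y = (-8)*(-4) + (-4)*(-1)
= 32 + 4 = 36

36


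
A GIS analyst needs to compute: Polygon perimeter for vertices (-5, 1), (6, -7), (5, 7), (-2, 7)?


Sides: (-5, 1)->(6, -7): sqrt(185) = 13.601471, (6, -7)->(5, 7): sqrt(197) = 14.035669, (5, 7)->(-2, 7): sqrt(49) = 7, (-2, 7)->(-5, 1): sqrt(45) = 6.708204
Sum = 41.345344
Perimeter = 41.3453

41.3453


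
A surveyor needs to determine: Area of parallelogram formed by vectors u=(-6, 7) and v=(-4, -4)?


|u x v| = |(-6)*(-4) - 7*(-4)|
= |24 - (-28)| = 52

52


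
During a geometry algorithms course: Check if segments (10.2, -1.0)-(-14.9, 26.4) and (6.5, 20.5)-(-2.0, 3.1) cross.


Cross products: d1=247.13, d2=-422.51, d3=-438.27, d4=231.37
d1*d2 < 0 and d3*d4 < 0? yes

Yes, they intersect


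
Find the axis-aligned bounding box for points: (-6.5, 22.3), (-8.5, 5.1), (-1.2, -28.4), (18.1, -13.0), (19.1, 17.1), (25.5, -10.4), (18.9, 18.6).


x range: [-8.5, 25.5]
y range: [-28.4, 22.3]
Bounding box: (-8.5,-28.4) to (25.5,22.3)

(-8.5,-28.4) to (25.5,22.3)


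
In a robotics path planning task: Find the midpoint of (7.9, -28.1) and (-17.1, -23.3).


M = ((7.9+(-17.1))/2, ((-28.1)+(-23.3))/2)
= (-4.6, -25.7)

(-4.6, -25.7)


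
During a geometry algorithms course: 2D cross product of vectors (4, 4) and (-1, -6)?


u x v = u_x*v_y - u_y*v_x = 4*(-6) - 4*(-1)
= (-24) - (-4) = -20

-20


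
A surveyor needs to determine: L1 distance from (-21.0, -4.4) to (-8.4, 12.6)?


|(-21)-(-8.4)| + |(-4.4)-12.6| = 12.6 + 17 = 29.6

29.6


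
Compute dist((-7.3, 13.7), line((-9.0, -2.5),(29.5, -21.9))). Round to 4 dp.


|cross product| = 656.68
|line direction| = sqrt(1858.61) = 43.1116
Distance = 656.68/sqrt(1858.61) = 15.2321

15.2321


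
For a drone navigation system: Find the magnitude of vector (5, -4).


|u| = sqrt(5^2 + (-4)^2) = sqrt(41) = 6.4031

6.4031


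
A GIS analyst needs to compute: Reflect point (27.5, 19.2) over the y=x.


Reflection over y=x: (x,y) -> (y,x)
(27.5, 19.2) -> (19.2, 27.5)

(19.2, 27.5)


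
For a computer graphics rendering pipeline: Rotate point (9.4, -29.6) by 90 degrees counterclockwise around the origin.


90° CCW: (x,y) -> (-y, x)
(9.4,-29.6) -> (29.6, 9.4)

(29.6, 9.4)


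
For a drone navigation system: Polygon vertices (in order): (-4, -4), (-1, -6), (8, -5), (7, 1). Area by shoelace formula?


Shoelace sum: ((-4)*(-6) - (-1)*(-4)) + ((-1)*(-5) - 8*(-6)) + (8*1 - 7*(-5)) + (7*(-4) - (-4)*1)
= 92
Area = |92|/2 = 46

46


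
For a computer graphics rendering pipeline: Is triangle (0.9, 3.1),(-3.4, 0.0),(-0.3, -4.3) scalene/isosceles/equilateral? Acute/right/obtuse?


Side lengths squared: AB^2=28.1, BC^2=28.1, CA^2=56.2
Sorted: [28.1, 28.1, 56.2]
By sides: Isosceles, By angles: Right

Isosceles, Right


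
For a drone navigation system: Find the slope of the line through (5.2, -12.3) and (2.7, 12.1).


slope = (y2-y1)/(x2-x1) = (12.1-(-12.3))/(2.7-5.2) = 24.4/(-2.5) = -9.76

-9.76


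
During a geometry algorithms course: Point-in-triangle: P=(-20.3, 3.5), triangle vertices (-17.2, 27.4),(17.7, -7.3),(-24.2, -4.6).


Cross products: AB x AP = -941.68, BC x BP = -349.92, CA x CP = -68.1
All same sign? yes

Yes, inside


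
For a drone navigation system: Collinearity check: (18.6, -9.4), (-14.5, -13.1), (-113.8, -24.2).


Cross product: ((-14.5)-18.6)*((-24.2)-(-9.4)) - ((-13.1)-(-9.4))*((-113.8)-18.6)
= 0

Yes, collinear


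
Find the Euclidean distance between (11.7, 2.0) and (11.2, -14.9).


dx=-0.5, dy=-16.9
d^2 = (-0.5)^2 + (-16.9)^2 = 285.86
d = sqrt(285.86) = 16.9074

16.9074


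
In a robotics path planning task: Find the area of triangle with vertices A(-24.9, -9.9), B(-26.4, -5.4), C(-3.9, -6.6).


Area = |x_A(y_B-y_C) + x_B(y_C-y_A) + x_C(y_A-y_B)|/2
= |(-29.88) + (-87.12) + 17.55|/2
= 99.45/2 = 49.725

49.725


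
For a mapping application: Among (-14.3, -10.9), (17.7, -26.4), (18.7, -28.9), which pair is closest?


d(P0,P1) = 35.5563, d(P0,P2) = 37.5899, d(P1,P2) = 2.6926
Closest: P1 and P2

Closest pair: (17.7, -26.4) and (18.7, -28.9), distance = 2.6926


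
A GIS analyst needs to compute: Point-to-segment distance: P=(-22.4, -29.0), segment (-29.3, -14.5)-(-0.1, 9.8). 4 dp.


Project P onto AB: t = 0 (clamped to [0,1])
Closest point on segment: (-29.3, -14.5)
Distance: 16.058

16.058


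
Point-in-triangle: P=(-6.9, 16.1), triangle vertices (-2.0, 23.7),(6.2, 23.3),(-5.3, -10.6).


Cross products: AB x AP = -64.28, BC x BP = -361.29, CA x CP = 142.99
All same sign? no

No, outside


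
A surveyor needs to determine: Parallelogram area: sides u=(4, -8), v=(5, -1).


|u x v| = |4*(-1) - (-8)*5|
= |(-4) - (-40)| = 36

36


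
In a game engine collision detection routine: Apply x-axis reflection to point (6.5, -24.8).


Reflection over x-axis: (x,y) -> (x,-y)
(6.5, -24.8) -> (6.5, 24.8)

(6.5, 24.8)


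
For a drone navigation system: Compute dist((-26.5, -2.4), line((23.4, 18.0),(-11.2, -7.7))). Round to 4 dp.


|cross product| = 576.59
|line direction| = sqrt(1857.65) = 43.1005
Distance = 576.59/sqrt(1857.65) = 13.3778

13.3778


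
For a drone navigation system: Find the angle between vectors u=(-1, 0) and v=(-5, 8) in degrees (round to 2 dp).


u.v = 5, |u| = sqrt(1) = 1, |v| = sqrt(89) = 9.434
cos(theta) = u.v/(|u||v|) = 5/sqrt(89) = 0.529999
theta = acos(0.529999) = 57.99 degrees

57.99 degrees


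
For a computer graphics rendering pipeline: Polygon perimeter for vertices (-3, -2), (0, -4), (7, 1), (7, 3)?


Sides: (-3, -2)->(0, -4): sqrt(13) = 3.605551, (0, -4)->(7, 1): sqrt(74) = 8.602325, (7, 1)->(7, 3): sqrt(4) = 2, (7, 3)->(-3, -2): sqrt(125) = 11.18034
Sum = 25.388216
Perimeter = 25.3882

25.3882


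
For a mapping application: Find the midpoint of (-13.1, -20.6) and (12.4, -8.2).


M = (((-13.1)+12.4)/2, ((-20.6)+(-8.2))/2)
= (-0.35, -14.4)

(-0.35, -14.4)


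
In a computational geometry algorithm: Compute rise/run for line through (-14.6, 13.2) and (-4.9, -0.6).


slope = (y2-y1)/(x2-x1) = ((-0.6)-13.2)/((-4.9)-(-14.6)) = (-13.8)/9.7 = -1.4227

-1.4227


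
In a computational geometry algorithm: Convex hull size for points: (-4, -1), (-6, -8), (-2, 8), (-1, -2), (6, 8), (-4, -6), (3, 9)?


Convex hull vertices (CCW): (-6, -8), (-4, -6), (-1, -2), (6, 8), (3, 9), (-2, 8)
Count = 6

6


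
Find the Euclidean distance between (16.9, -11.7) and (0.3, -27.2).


dx=-16.6, dy=-15.5
d^2 = (-16.6)^2 + (-15.5)^2 = 515.81
d = sqrt(515.81) = 22.7115

22.7115


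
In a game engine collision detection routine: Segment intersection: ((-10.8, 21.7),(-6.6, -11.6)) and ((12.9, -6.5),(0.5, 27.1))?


Cross products: d1=446.64, d2=718.44, d3=670.77, d4=398.97
d1*d2 < 0 and d3*d4 < 0? no

No, they don't intersect


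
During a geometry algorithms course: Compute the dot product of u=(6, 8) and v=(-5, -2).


u . v = u_x*v_x + u_y*v_y = 6*(-5) + 8*(-2)
= (-30) + (-16) = -46

-46


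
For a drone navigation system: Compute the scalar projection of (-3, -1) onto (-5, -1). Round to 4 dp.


u.v = 16, |v| = sqrt(26) = 5.099
Scalar projection = u.v / |v| = 16 / sqrt(26) = 3.1379

3.1379


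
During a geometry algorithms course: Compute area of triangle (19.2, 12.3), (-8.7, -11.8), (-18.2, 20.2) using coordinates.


Area = |x_A(y_B-y_C) + x_B(y_C-y_A) + x_C(y_A-y_B)|/2
= |(-614.4) + (-68.73) + (-438.62)|/2
= 1121.75/2 = 560.875

560.875


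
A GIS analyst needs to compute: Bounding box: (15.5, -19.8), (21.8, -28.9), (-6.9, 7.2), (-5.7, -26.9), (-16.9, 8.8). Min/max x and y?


x range: [-16.9, 21.8]
y range: [-28.9, 8.8]
Bounding box: (-16.9,-28.9) to (21.8,8.8)

(-16.9,-28.9) to (21.8,8.8)


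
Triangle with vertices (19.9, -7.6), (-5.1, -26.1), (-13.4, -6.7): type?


Side lengths squared: AB^2=967.25, BC^2=445.25, CA^2=1109.7
Sorted: [445.25, 967.25, 1109.7]
By sides: Scalene, By angles: Acute

Scalene, Acute


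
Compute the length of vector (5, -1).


|u| = sqrt(5^2 + (-1)^2) = sqrt(26) = 5.099

5.099


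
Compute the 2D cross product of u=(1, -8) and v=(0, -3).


u x v = u_x*v_y - u_y*v_x = 1*(-3) - (-8)*0
= (-3) - 0 = -3

-3


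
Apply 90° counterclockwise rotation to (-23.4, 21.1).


90° CCW: (x,y) -> (-y, x)
(-23.4,21.1) -> (-21.1, -23.4)

(-21.1, -23.4)


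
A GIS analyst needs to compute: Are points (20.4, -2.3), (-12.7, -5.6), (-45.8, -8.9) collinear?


Cross product: ((-12.7)-20.4)*((-8.9)-(-2.3)) - ((-5.6)-(-2.3))*((-45.8)-20.4)
= 0

Yes, collinear


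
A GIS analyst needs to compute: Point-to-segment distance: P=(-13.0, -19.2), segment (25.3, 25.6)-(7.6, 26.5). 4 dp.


Project P onto AB: t = 1 (clamped to [0,1])
Closest point on segment: (7.6, 26.5)
Distance: 50.1283

50.1283


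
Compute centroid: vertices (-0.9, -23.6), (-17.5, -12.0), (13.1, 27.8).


Centroid = ((x_A+x_B+x_C)/3, (y_A+y_B+y_C)/3)
= (((-0.9)+(-17.5)+13.1)/3, ((-23.6)+(-12)+27.8)/3)
= (-1.7667, -2.6)

(-1.7667, -2.6)


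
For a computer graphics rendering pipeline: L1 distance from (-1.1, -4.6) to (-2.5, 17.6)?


|(-1.1)-(-2.5)| + |(-4.6)-17.6| = 1.4 + 22.2 = 23.6

23.6


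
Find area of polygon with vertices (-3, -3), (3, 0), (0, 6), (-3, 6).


Shoelace sum: ((-3)*0 - 3*(-3)) + (3*6 - 0*0) + (0*6 - (-3)*6) + ((-3)*(-3) - (-3)*6)
= 72
Area = |72|/2 = 36

36


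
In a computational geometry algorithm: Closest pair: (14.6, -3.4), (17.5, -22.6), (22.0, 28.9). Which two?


d(P0,P1) = 19.4178, d(P0,P2) = 33.1368, d(P1,P2) = 51.6962
Closest: P0 and P1

Closest pair: (14.6, -3.4) and (17.5, -22.6), distance = 19.4178


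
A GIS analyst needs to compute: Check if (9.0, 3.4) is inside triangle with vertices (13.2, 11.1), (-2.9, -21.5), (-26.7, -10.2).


Cross products: AB x AP = -12.95, BC x BP = -727.09, CA x CP = -217.77
All same sign? yes

Yes, inside


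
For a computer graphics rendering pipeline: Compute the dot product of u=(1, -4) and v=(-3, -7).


u . v = u_x*v_x + u_y*v_y = 1*(-3) + (-4)*(-7)
= (-3) + 28 = 25

25


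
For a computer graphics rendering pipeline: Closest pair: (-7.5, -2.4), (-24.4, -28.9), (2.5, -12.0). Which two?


d(P0,P1) = 31.4302, d(P0,P2) = 13.8622, d(P1,P2) = 31.7682
Closest: P0 and P2

Closest pair: (-7.5, -2.4) and (2.5, -12.0), distance = 13.8622


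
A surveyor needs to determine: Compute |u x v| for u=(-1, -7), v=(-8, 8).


|u x v| = |(-1)*8 - (-7)*(-8)|
= |(-8) - 56| = 64

64


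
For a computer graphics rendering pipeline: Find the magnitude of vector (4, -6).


|u| = sqrt(4^2 + (-6)^2) = sqrt(52) = 7.2111

7.2111


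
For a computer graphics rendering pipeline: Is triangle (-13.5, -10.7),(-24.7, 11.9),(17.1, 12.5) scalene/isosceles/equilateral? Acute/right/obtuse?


Side lengths squared: AB^2=636.2, BC^2=1747.6, CA^2=1474.6
Sorted: [636.2, 1474.6, 1747.6]
By sides: Scalene, By angles: Acute

Scalene, Acute


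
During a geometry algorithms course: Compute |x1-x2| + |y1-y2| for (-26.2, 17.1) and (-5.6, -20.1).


|(-26.2)-(-5.6)| + |17.1-(-20.1)| = 20.6 + 37.2 = 57.8

57.8


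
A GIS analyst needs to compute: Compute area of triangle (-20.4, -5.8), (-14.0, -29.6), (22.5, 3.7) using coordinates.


Area = |x_A(y_B-y_C) + x_B(y_C-y_A) + x_C(y_A-y_B)|/2
= |679.32 + (-133) + 535.5|/2
= 1081.82/2 = 540.91

540.91


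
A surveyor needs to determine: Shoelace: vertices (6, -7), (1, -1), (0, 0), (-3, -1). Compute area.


Shoelace sum: (6*(-1) - 1*(-7)) + (1*0 - 0*(-1)) + (0*(-1) - (-3)*0) + ((-3)*(-7) - 6*(-1))
= 28
Area = |28|/2 = 14

14


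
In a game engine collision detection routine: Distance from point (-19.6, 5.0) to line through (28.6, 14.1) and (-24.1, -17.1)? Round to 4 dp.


|cross product| = 1024.27
|line direction| = sqrt(3750.73) = 61.2432
Distance = 1024.27/sqrt(3750.73) = 16.7246

16.7246


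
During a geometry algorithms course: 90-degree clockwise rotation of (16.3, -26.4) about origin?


90° CW: (x,y) -> (y, -x)
(16.3,-26.4) -> (-26.4, -16.3)

(-26.4, -16.3)


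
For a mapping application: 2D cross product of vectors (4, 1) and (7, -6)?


u x v = u_x*v_y - u_y*v_x = 4*(-6) - 1*7
= (-24) - 7 = -31

-31


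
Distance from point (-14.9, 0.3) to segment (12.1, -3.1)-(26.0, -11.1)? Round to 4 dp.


Project P onto AB: t = 0 (clamped to [0,1])
Closest point on segment: (12.1, -3.1)
Distance: 27.2132

27.2132


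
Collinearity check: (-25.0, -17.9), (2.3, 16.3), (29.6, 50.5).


Cross product: (2.3-(-25))*(50.5-(-17.9)) - (16.3-(-17.9))*(29.6-(-25))
= 0

Yes, collinear


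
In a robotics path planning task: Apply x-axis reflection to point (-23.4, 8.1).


Reflection over x-axis: (x,y) -> (x,-y)
(-23.4, 8.1) -> (-23.4, -8.1)

(-23.4, -8.1)


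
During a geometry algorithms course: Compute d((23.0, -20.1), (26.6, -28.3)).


dx=3.6, dy=-8.2
d^2 = 3.6^2 + (-8.2)^2 = 80.2
d = sqrt(80.2) = 8.9554

8.9554


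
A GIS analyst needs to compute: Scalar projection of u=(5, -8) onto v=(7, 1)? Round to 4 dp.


u.v = 27, |v| = sqrt(50) = 7.0711
Scalar projection = u.v / |v| = 27 / sqrt(50) = 3.8184

3.8184


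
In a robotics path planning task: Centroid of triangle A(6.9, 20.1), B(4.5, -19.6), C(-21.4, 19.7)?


Centroid = ((x_A+x_B+x_C)/3, (y_A+y_B+y_C)/3)
= ((6.9+4.5+(-21.4))/3, (20.1+(-19.6)+19.7)/3)
= (-3.3333, 6.7333)

(-3.3333, 6.7333)


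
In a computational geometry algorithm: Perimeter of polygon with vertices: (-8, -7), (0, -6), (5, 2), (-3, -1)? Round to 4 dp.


Sides: (-8, -7)->(0, -6): sqrt(65) = 8.062258, (0, -6)->(5, 2): sqrt(89) = 9.433981, (5, 2)->(-3, -1): sqrt(73) = 8.544004, (-3, -1)->(-8, -7): sqrt(61) = 7.81025
Sum = 33.850493
Perimeter = 33.8505

33.8505


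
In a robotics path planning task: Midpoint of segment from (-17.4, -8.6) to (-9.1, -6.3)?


M = (((-17.4)+(-9.1))/2, ((-8.6)+(-6.3))/2)
= (-13.25, -7.45)

(-13.25, -7.45)


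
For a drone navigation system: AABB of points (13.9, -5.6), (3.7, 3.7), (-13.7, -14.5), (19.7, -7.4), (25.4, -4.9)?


x range: [-13.7, 25.4]
y range: [-14.5, 3.7]
Bounding box: (-13.7,-14.5) to (25.4,3.7)

(-13.7,-14.5) to (25.4,3.7)


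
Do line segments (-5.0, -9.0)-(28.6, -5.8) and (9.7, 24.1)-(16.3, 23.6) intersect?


Cross products: d1=-225.81, d2=-187.89, d3=1065.12, d4=1027.2
d1*d2 < 0 and d3*d4 < 0? no

No, they don't intersect


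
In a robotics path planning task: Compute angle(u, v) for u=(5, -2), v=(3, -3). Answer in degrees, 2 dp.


u.v = 21, |u| = sqrt(29) = 5.3852, |v| = sqrt(18) = 4.2426
cos(theta) = u.v/(|u||v|) = 21/sqrt(522) = 0.919145
theta = acos(0.919145) = 23.2 degrees

23.2 degrees


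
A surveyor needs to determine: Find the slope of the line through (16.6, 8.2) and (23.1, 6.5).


slope = (y2-y1)/(x2-x1) = (6.5-8.2)/(23.1-16.6) = (-1.7)/6.5 = -0.2615

-0.2615


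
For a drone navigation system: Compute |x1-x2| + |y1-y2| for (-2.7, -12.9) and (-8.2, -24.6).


|(-2.7)-(-8.2)| + |(-12.9)-(-24.6)| = 5.5 + 11.7 = 17.2

17.2


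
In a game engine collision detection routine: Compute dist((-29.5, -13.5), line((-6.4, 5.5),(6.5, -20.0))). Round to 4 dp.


|cross product| = 834.15
|line direction| = sqrt(816.66) = 28.5773
Distance = 834.15/sqrt(816.66) = 29.1893

29.1893


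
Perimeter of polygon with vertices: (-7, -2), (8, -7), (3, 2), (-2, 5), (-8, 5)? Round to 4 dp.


Sides: (-7, -2)->(8, -7): sqrt(250) = 15.811388, (8, -7)->(3, 2): sqrt(106) = 10.29563, (3, 2)->(-2, 5): sqrt(34) = 5.830952, (-2, 5)->(-8, 5): sqrt(36) = 6, (-8, 5)->(-7, -2): sqrt(50) = 7.071068
Sum = 45.009038
Perimeter = 45.009

45.009


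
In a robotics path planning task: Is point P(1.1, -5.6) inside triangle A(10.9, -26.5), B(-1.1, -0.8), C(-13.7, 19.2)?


Cross products: AB x AP = 1.06, BC x BP = 16.48, CA x CP = 66.28
All same sign? yes

Yes, inside


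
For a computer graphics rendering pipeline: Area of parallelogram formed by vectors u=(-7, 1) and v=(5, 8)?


|u x v| = |(-7)*8 - 1*5|
= |(-56) - 5| = 61

61


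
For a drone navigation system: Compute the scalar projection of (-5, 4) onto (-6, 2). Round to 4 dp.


u.v = 38, |v| = sqrt(40) = 6.3246
Scalar projection = u.v / |v| = 38 / sqrt(40) = 6.0083

6.0083


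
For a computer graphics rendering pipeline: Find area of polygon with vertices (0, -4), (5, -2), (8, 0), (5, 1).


Shoelace sum: (0*(-2) - 5*(-4)) + (5*0 - 8*(-2)) + (8*1 - 5*0) + (5*(-4) - 0*1)
= 24
Area = |24|/2 = 12

12


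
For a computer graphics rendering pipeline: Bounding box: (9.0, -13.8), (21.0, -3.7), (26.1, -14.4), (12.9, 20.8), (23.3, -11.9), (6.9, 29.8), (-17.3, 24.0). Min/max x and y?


x range: [-17.3, 26.1]
y range: [-14.4, 29.8]
Bounding box: (-17.3,-14.4) to (26.1,29.8)

(-17.3,-14.4) to (26.1,29.8)


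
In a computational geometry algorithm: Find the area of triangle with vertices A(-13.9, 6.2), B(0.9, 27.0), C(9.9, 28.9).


Area = |x_A(y_B-y_C) + x_B(y_C-y_A) + x_C(y_A-y_B)|/2
= |26.41 + 20.43 + (-205.92)|/2
= 159.08/2 = 79.54

79.54


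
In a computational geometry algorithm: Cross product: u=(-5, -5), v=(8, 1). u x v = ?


u x v = u_x*v_y - u_y*v_x = (-5)*1 - (-5)*8
= (-5) - (-40) = 35

35


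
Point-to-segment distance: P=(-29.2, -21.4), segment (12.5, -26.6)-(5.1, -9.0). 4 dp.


Project P onto AB: t = 1 (clamped to [0,1])
Closest point on segment: (5.1, -9)
Distance: 36.4726

36.4726


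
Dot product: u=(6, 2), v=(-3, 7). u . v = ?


u . v = u_x*v_x + u_y*v_y = 6*(-3) + 2*7
= (-18) + 14 = -4

-4


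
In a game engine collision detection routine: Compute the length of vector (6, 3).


|u| = sqrt(6^2 + 3^2) = sqrt(45) = 6.7082

6.7082


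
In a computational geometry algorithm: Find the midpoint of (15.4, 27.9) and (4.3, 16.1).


M = ((15.4+4.3)/2, (27.9+16.1)/2)
= (9.85, 22)

(9.85, 22)


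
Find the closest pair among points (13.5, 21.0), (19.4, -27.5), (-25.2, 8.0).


d(P0,P1) = 48.8575, d(P0,P2) = 40.8251, d(P1,P2) = 57.0036
Closest: P0 and P2

Closest pair: (13.5, 21.0) and (-25.2, 8.0), distance = 40.8251


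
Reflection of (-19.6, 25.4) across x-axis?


Reflection over x-axis: (x,y) -> (x,-y)
(-19.6, 25.4) -> (-19.6, -25.4)

(-19.6, -25.4)


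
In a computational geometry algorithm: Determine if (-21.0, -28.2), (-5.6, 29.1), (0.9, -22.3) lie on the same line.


Cross product: ((-5.6)-(-21))*((-22.3)-(-28.2)) - (29.1-(-28.2))*(0.9-(-21))
= -1164.01

No, not collinear


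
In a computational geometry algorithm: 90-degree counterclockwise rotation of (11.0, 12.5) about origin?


90° CCW: (x,y) -> (-y, x)
(11,12.5) -> (-12.5, 11)

(-12.5, 11)


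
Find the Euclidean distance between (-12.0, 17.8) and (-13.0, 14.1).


dx=-1, dy=-3.7
d^2 = (-1)^2 + (-3.7)^2 = 14.69
d = sqrt(14.69) = 3.8328

3.8328


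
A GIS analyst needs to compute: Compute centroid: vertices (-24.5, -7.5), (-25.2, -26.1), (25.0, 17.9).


Centroid = ((x_A+x_B+x_C)/3, (y_A+y_B+y_C)/3)
= (((-24.5)+(-25.2)+25)/3, ((-7.5)+(-26.1)+17.9)/3)
= (-8.2333, -5.2333)

(-8.2333, -5.2333)


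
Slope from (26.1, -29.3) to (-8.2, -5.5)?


slope = (y2-y1)/(x2-x1) = ((-5.5)-(-29.3))/((-8.2)-26.1) = 23.8/(-34.3) = -0.6939

-0.6939


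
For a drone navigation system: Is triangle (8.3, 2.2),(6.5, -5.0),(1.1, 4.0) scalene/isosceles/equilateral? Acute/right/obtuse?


Side lengths squared: AB^2=55.08, BC^2=110.16, CA^2=55.08
Sorted: [55.08, 55.08, 110.16]
By sides: Isosceles, By angles: Right

Isosceles, Right


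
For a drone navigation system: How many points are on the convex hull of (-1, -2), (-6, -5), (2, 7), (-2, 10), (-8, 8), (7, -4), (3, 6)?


Convex hull vertices (CCW): (-8, 8), (-6, -5), (7, -4), (3, 6), (2, 7), (-2, 10)
Count = 6

6


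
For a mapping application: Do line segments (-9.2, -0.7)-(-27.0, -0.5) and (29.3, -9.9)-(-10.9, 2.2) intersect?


Cross products: d1=96.01, d2=303.35, d3=156.06, d4=-51.28
d1*d2 < 0 and d3*d4 < 0? no

No, they don't intersect


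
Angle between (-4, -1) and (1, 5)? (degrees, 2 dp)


u.v = -9, |u| = sqrt(17) = 4.1231, |v| = sqrt(26) = 5.099
cos(theta) = u.v/(|u||v|) = -9/sqrt(442) = -0.428086
theta = acos(-0.428086) = 115.35 degrees

115.35 degrees


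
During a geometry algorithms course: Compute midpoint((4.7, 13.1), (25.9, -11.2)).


M = ((4.7+25.9)/2, (13.1+(-11.2))/2)
= (15.3, 0.95)

(15.3, 0.95)


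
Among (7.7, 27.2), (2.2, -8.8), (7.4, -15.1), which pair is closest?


d(P0,P1) = 36.4177, d(P0,P2) = 42.3011, d(P1,P2) = 8.1688
Closest: P1 and P2

Closest pair: (2.2, -8.8) and (7.4, -15.1), distance = 8.1688


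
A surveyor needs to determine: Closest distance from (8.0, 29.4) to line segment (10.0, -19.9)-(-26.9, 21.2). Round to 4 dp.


Project P onto AB: t = 0.6883 (clamped to [0,1])
Closest point on segment: (-15.4001, 8.3912)
Distance: 31.4473

31.4473


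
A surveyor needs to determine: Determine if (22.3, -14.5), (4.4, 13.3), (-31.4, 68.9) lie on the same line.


Cross product: (4.4-22.3)*(68.9-(-14.5)) - (13.3-(-14.5))*((-31.4)-22.3)
= 0

Yes, collinear


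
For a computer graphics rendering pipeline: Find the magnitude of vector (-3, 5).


|u| = sqrt((-3)^2 + 5^2) = sqrt(34) = 5.831

5.831


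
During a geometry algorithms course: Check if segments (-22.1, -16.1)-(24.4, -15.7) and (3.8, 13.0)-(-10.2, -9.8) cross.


Cross products: d1=-183.12, d2=871.48, d3=1342.79, d4=288.19
d1*d2 < 0 and d3*d4 < 0? no

No, they don't intersect


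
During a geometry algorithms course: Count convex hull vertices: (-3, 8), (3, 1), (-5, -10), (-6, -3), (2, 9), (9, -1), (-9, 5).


Convex hull vertices (CCW): (-9, 5), (-5, -10), (9, -1), (2, 9), (-3, 8)
Count = 5

5


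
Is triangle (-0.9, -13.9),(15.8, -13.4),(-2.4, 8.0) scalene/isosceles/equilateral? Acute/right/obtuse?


Side lengths squared: AB^2=279.14, BC^2=789.2, CA^2=481.86
Sorted: [279.14, 481.86, 789.2]
By sides: Scalene, By angles: Obtuse

Scalene, Obtuse


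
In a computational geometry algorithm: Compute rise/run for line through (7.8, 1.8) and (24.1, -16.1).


slope = (y2-y1)/(x2-x1) = ((-16.1)-1.8)/(24.1-7.8) = (-17.9)/16.3 = -1.0982

-1.0982


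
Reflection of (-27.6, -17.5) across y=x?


Reflection over y=x: (x,y) -> (y,x)
(-27.6, -17.5) -> (-17.5, -27.6)

(-17.5, -27.6)


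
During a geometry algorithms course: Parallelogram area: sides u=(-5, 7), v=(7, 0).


|u x v| = |(-5)*0 - 7*7|
= |0 - 49| = 49

49


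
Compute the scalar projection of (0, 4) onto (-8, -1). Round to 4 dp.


u.v = -4, |v| = sqrt(65) = 8.0623
Scalar projection = u.v / |v| = -4 / sqrt(65) = -0.4961

-0.4961


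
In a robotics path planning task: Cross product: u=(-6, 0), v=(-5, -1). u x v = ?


u x v = u_x*v_y - u_y*v_x = (-6)*(-1) - 0*(-5)
= 6 - 0 = 6

6


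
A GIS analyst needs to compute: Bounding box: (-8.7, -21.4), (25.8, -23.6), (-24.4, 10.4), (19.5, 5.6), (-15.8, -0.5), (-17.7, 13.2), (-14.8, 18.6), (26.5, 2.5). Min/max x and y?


x range: [-24.4, 26.5]
y range: [-23.6, 18.6]
Bounding box: (-24.4,-23.6) to (26.5,18.6)

(-24.4,-23.6) to (26.5,18.6)


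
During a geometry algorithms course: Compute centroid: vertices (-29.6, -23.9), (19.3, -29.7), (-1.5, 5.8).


Centroid = ((x_A+x_B+x_C)/3, (y_A+y_B+y_C)/3)
= (((-29.6)+19.3+(-1.5))/3, ((-23.9)+(-29.7)+5.8)/3)
= (-3.9333, -15.9333)

(-3.9333, -15.9333)


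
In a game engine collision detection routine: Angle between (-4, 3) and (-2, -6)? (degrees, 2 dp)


u.v = -10, |u| = sqrt(25) = 5, |v| = sqrt(40) = 6.3246
cos(theta) = u.v/(|u||v|) = -10/sqrt(1000) = -0.316228
theta = acos(-0.316228) = 108.43 degrees

108.43 degrees
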